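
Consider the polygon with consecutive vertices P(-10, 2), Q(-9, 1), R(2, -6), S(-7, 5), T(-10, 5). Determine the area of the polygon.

36.5

P→Q: (-10)(1) − (-9)(2) = 8
Q→R: (-9)(-6) − (2)(1) = 52
R→S: (2)(5) − (-7)(-6) = -32
S→T: (-7)(5) − (-10)(5) = 15
T→P: (-10)(2) − (-10)(5) = 30
Σ = 73
Area = |Σ|/2 = 36.5.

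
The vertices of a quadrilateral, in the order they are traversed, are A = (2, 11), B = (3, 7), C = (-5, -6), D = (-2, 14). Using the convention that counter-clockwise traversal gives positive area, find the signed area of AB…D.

-67

A→B: (2)(7) − (3)(11) = -19
B→C: (3)(-6) − (-5)(7) = 17
C→D: (-5)(14) − (-2)(-6) = -82
D→A: (-2)(11) − (2)(14) = -50
Σ = -134
Signed area = Σ/2 = -67 (negative ⇒ clockwise traversal).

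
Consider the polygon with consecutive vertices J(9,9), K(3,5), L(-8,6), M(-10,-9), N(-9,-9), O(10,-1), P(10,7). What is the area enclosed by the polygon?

211.5

Apply the shoelace formula: 2A = Σ (x_i·y_{i+1} − x_{i+1}·y_i), indices taken mod 7.
J→K: (9)(5) − (3)(9) = 18
K→L: (3)(6) − (-8)(5) = 58
L→M: (-8)(-9) − (-10)(6) = 132
M→N: (-10)(-9) − (-9)(-9) = 9
N→O: (-9)(-1) − (10)(-9) = 99
O→P: (10)(7) − (10)(-1) = 80
P→J: (10)(9) − (9)(7) = 27
Σ = 423
Area = |Σ|/2 = 211.5.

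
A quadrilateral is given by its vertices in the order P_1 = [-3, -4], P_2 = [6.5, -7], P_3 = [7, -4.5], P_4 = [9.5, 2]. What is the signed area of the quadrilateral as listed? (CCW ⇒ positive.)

45.75

Apply Gauss's area formula: 2A = Σ (x_i·y_{i+1} − x_{i+1}·y_i), indices taken mod 4.
Cross-terms: 47, 19.75, 56.75, -32  ⇒  Σ = 91.5
Signed area = Σ/2 = 45.75 (positive ⇒ counter-clockwise traversal).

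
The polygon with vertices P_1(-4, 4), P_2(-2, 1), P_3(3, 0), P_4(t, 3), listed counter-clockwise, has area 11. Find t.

0

The doubled signed area Σ (x_i y_{i+1} − x_{i+1} y_i) is linear in t.
With t=0 it equals 22; the coefficient of t is 4 (from the two edges through P_4).
So 4·t + 22 = 2·11 = 22 ⇒ t = 0.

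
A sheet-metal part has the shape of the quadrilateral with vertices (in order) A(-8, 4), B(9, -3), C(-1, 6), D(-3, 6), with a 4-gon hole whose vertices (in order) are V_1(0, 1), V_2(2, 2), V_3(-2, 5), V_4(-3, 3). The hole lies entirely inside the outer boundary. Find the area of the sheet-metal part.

Outer boundary:
Apply the shoelace (surveyor's) formula: 2A = Σ (x_i·y_{i+1} − x_{i+1}·y_i), indices taken mod 4.
Cross-terms: -12, 51, 12, 36  ⇒  Σ = 87
Area = |Σ|/2 = 43.5.
Hole:
Apply the surveyor's formula: 2A = Σ (x_i·y_{i+1} − x_{i+1}·y_i), indices taken mod 4.
V_1→V_2: (0)(2) − (2)(1) = -2
V_2→V_3: (2)(5) − (-2)(2) = 14
V_3→V_4: (-2)(3) − (-3)(5) = 9
V_4→V_1: (-3)(1) − (0)(3) = -3
Σ = 18
Area = |Σ|/2 = 9.
Net area = 43.5 − 9 = 34.5.

34.5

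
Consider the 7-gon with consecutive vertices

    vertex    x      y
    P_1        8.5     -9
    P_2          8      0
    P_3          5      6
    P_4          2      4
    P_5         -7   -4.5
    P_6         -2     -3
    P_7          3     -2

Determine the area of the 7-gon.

81

Apply the shoelace formula: 2A = Σ (x_i·y_{i+1} − x_{i+1}·y_i), indices taken mod 7.
Cross-terms: 72, 48, 8, 19, 12, 13, -10  ⇒  Σ = 162
Area = |Σ|/2 = 81.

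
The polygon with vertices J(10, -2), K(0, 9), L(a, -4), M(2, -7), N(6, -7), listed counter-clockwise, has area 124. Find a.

The doubled signed area Σ (x_i y_{i+1} − x_{i+1} y_i) is linear in a.
With a=0 it equals 184; the coefficient of a is -16 (from the two edges through L).
So -16·a + 184 = 2·124 = 248 ⇒ a = -4.

-4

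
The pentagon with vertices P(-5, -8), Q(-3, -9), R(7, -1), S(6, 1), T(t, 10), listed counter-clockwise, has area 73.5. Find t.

The doubled signed area Σ (x_i y_{i+1} − x_{i+1} y_i) is linear in t.
With t=0 it equals 210; the coefficient of t is -9 (from the two edges through T).
So -9·t + 210 = 2·73.5 = 147 ⇒ t = 7.

7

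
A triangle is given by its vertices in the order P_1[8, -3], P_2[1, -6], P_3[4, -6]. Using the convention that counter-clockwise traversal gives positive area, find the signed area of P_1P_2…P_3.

4.5

Apply the shoelace formula: 2A = Σ (x_i·y_{i+1} − x_{i+1}·y_i), indices taken mod 3.
Cross-terms: -45, 18, 36  ⇒  Σ = 9
Signed area = Σ/2 = 4.5 (positive ⇒ counter-clockwise traversal).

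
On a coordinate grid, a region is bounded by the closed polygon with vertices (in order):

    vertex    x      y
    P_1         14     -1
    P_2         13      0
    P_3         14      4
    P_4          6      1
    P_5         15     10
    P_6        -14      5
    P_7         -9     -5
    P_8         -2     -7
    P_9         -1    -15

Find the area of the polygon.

Apply Gauss's area formula: 2A = Σ (x_i·y_{i+1} − x_{i+1}·y_i), indices taken mod 9.
P_1→P_2: (14)(0) − (13)(-1) = 13
P_2→P_3: (13)(4) − (14)(0) = 52
P_3→P_4: (14)(1) − (6)(4) = -10
P_4→P_5: (6)(10) − (15)(1) = 45
P_5→P_6: (15)(5) − (-14)(10) = 215
P_6→P_7: (-14)(-5) − (-9)(5) = 115
P_7→P_8: (-9)(-7) − (-2)(-5) = 53
P_8→P_9: (-2)(-15) − (-1)(-7) = 23
P_9→P_1: (-1)(-1) − (14)(-15) = 211
Σ = 717
Area = |Σ|/2 = 358.5.

358.5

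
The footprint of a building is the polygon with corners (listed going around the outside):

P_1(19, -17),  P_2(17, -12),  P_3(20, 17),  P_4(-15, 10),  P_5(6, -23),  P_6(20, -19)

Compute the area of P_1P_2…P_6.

848.5

Apply the shoelace formula: 2A = Σ (x_i·y_{i+1} − x_{i+1}·y_i), indices taken mod 6.
Σ = (61) + (529) + (455) + (285) + (346) + (21) = 1697
Area = |Σ|/2 = 848.5.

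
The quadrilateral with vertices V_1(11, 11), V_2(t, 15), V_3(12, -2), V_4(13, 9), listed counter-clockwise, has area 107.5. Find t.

-4

Write out the shoelace sum; only the two edges meeting at V_2 involve t:
2·Area = [(11·15 − t·11) + (t·(-2) − 12·15)] + 178
       = -13·t + 163 = 215
⇒ t = -4.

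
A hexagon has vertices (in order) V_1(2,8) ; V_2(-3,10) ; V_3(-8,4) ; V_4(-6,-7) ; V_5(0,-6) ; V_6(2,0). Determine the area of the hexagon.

128

Apply the shoelace formula: 2A = Σ (x_i·y_{i+1} − x_{i+1}·y_i), indices taken mod 6.
Σ = (44) + (68) + (80) + (36) + (12) + (16) = 256
Area = |Σ|/2 = 128.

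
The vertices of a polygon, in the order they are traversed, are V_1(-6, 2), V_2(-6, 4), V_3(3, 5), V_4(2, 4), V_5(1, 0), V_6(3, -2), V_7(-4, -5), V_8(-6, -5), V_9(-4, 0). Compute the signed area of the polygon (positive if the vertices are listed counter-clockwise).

-59.5

Σ = (-12) + (-42) + (2) + (-4) + (-2) + (-23) + (-10) + (-20) + (-8) = -119
Signed area = Σ/2 = -59.5 (negative ⇒ clockwise traversal).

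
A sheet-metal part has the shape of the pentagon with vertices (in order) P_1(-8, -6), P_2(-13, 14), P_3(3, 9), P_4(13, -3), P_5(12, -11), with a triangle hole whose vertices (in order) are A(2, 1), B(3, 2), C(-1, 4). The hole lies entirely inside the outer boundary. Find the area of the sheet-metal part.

Outer boundary:
Apply the shoelace (surveyor's) formula: 2A = Σ (x_i·y_{i+1} − x_{i+1}·y_i), indices taken mod 5.
Σ = (-190) + (-159) + (-126) + (-107) + (-160) = -742
Area = |Σ|/2 = 371.
Hole:
Apply the shoelace formula: 2A = Σ (x_i·y_{i+1} − x_{i+1}·y_i), indices taken mod 3.
Σ = (1) + (14) + (-9) = 6
Area = |Σ|/2 = 3.
Net area = 371 − 3 = 368.

368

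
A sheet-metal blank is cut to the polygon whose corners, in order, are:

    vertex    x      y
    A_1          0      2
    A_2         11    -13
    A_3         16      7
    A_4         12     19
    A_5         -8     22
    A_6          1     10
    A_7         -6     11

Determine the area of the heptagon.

Σ = (-22) + (285) + (220) + (416) + (-102) + (71) + (-12) = 856
Area = |Σ|/2 = 428.

428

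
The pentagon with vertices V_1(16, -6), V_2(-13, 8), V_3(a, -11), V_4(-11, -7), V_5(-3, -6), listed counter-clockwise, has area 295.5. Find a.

-24

The doubled signed area Σ (x_i y_{i+1} − x_{i+1} y_i) is linear in a.
With a=0 it equals 231; the coefficient of a is -15 (from the two edges through V_3).
So -15·a + 231 = 2·295.5 = 591 ⇒ a = -24.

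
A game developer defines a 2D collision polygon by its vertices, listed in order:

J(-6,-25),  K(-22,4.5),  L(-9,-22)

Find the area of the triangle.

Apply the shoelace (surveyor's) formula: 2A = Σ (x_i·y_{i+1} − x_{i+1}·y_i), indices taken mod 3.
Σ = (-577) + (524.5) + (93) = 40.5
Area = |Σ|/2 = 20.25.

20.25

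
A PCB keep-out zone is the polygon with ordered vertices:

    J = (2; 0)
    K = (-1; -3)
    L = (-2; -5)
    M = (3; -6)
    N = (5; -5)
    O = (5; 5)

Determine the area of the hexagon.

37.5

Apply the surveyor's formula: 2A = Σ (x_i·y_{i+1} − x_{i+1}·y_i), indices taken mod 6.
Σ = (-6) + (-1) + (27) + (15) + (50) + (-10) = 75
Area = |Σ|/2 = 37.5.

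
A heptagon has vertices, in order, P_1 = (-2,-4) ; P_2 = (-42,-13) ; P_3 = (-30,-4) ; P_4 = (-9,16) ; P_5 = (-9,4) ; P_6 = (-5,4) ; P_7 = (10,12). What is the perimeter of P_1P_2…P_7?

138

|P_1P_2| = √((-40)² + (-9)²) = √1681 = 41
|P_2P_3| = √((12)² + (9)²) = √225 = 15
|P_3P_4| = √((21)² + (20)²) = √841 = 29
|P_4P_5| = √((0)² + (-12)²) = √144 = 12
|P_5P_6| = √((4)² + (0)²) = √16 = 4
|P_6P_7| = √((15)² + (8)²) = √289 = 17
|P_7P_1| = √((-12)² + (-16)²) = √400 = 20
Perimeter = 41 + 15 + 29 + 12 + 4 + 17 + 20 = 138.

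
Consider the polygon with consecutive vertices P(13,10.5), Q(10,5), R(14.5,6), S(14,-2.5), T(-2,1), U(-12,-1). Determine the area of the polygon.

131.375

Apply the shoelace formula: 2A = Σ (x_i·y_{i+1} − x_{i+1}·y_i), indices taken mod 6.
Σ = (-40) + (-12.5) + (-120.25) + (9) + (14) + (-113) = -262.75
Area = |Σ|/2 = 131.375.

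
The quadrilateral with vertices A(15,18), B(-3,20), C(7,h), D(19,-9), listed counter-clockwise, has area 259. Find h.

5

The doubled signed area Σ (x_i y_{i+1} − x_{i+1} y_i) is linear in h.
With h=0 it equals 628; the coefficient of h is -22 (from the two edges through C).
So -22·h + 628 = 2·259 = 518 ⇒ h = 5.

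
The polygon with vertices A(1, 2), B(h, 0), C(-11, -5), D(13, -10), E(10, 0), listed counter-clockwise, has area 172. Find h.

-7

The doubled signed area Σ (x_i y_{i+1} − x_{i+1} y_i) is linear in h.
With h=0 it equals 295; the coefficient of h is -7 (from the two edges through B).
So -7·h + 295 = 2·172 = 344 ⇒ h = -7.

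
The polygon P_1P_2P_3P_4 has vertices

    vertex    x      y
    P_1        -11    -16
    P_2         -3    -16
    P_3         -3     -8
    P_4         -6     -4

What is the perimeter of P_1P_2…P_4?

34

|P_1P_2| = √((8)² + (0)²) = √64 = 8
|P_2P_3| = √((0)² + (8)²) = √64 = 8
|P_3P_4| = √((-3)² + (4)²) = √25 = 5
|P_4P_1| = √((-5)² + (-12)²) = √169 = 13
Perimeter = 8 + 8 + 5 + 13 = 34.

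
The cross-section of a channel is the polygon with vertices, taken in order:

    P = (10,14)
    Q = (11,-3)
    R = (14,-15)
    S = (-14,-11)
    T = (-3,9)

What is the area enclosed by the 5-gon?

P→Q: (10)(-3) − (11)(14) = -184
Q→R: (11)(-15) − (14)(-3) = -123
R→S: (14)(-11) − (-14)(-15) = -364
S→T: (-14)(9) − (-3)(-11) = -159
T→P: (-3)(14) − (10)(9) = -132
Σ = -962
Area = |Σ|/2 = 481.

481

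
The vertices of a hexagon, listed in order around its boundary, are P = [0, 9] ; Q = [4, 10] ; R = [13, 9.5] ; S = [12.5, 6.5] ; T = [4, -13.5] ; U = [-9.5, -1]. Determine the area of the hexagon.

287.375

Σ = (-36) + (-92) + (-34.25) + (-194.75) + (-132.25) + (-85.5) = -574.75
Area = |Σ|/2 = 287.375.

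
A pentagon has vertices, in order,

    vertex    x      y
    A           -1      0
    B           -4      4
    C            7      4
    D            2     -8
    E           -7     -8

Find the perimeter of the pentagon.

|AB| = √((-3)² + (4)²) = √25 = 5
|BC| = √((11)² + (0)²) = √121 = 11
|CD| = √((-5)² + (-12)²) = √169 = 13
|DE| = √((-9)² + (0)²) = √81 = 9
|EA| = √((6)² + (8)²) = √100 = 10
Perimeter = 5 + 11 + 13 + 9 + 10 = 48.

48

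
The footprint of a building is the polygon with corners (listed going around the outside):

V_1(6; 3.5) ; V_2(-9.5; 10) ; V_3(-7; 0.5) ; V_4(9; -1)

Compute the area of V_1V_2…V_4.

99.25

Apply the shoelace formula: 2A = Σ (x_i·y_{i+1} − x_{i+1}·y_i), indices taken mod 4.
Σ = (93.25) + (65.25) + (2.5) + (37.5) = 198.5
Area = |Σ|/2 = 99.25.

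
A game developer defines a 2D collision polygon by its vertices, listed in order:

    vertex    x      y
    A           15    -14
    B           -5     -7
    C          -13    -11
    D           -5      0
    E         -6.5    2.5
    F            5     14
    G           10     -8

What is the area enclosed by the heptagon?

Apply the shoelace (surveyor's) formula: 2A = Σ (x_i·y_{i+1} − x_{i+1}·y_i), indices taken mod 7.
Σ = (-175) + (-36) + (-55) + (-12.5) + (-103.5) + (-180) + (-20) = -582
Area = |Σ|/2 = 291.

291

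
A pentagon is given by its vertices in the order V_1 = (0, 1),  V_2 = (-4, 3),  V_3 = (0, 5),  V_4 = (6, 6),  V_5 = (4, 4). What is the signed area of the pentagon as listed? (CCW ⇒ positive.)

-21

Cross-terms: 4, -20, -30, 0, 4  ⇒  Σ = -42
Signed area = Σ/2 = -21 (negative ⇒ clockwise traversal).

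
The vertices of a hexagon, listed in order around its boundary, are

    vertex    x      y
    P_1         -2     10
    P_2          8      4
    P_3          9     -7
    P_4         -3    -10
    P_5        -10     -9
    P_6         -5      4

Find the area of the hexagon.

Apply Gauss's area formula: 2A = Σ (x_i·y_{i+1} − x_{i+1}·y_i), indices taken mod 6.
P_1→P_2: (-2)(4) − (8)(10) = -88
P_2→P_3: (8)(-7) − (9)(4) = -92
P_3→P_4: (9)(-10) − (-3)(-7) = -111
P_4→P_5: (-3)(-9) − (-10)(-10) = -73
P_5→P_6: (-10)(4) − (-5)(-9) = -85
P_6→P_1: (-5)(10) − (-2)(4) = -42
Σ = -491
Area = |Σ|/2 = 245.5.

245.5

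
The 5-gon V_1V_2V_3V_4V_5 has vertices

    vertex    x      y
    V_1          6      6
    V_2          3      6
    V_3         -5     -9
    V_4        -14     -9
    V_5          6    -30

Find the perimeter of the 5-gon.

94

|V_1V_2| = √((-3)² + (0)²) = √9 = 3
|V_2V_3| = √((-8)² + (-15)²) = √289 = 17
|V_3V_4| = √((-9)² + (0)²) = √81 = 9
|V_4V_5| = √((20)² + (-21)²) = √841 = 29
|V_5V_1| = √((0)² + (36)²) = √1296 = 36
Perimeter = 3 + 17 + 9 + 29 + 36 = 94.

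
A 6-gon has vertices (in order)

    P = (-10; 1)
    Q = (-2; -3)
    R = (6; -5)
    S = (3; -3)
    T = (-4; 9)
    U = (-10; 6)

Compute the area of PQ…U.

94

Apply the shoelace formula: 2A = Σ (x_i·y_{i+1} − x_{i+1}·y_i), indices taken mod 6.
Σ = (32) + (28) + (-3) + (15) + (66) + (50) = 188
Area = |Σ|/2 = 94.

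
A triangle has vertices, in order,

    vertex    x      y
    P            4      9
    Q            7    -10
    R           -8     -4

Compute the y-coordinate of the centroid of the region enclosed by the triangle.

Apply the shoelace formula. First the cross-terms c_i = x_i·y_{i+1} − x_{i+1}·y_i:
  -103, -108, -56  ⇒  2A = -267, A = -133.5.
Then Σ (y_i + y_{i+1})·c_i = 1335, so ȳ = 1335 / (6·(-133.5)) = -5/3.

-5/3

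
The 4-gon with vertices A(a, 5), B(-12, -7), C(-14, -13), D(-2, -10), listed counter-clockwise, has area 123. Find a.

8

The doubled signed area Σ (x_i y_{i+1} − x_{i+1} y_i) is linear in a.
With a=0 it equals 222; the coefficient of a is 3 (from the two edges through A).
So 3·a + 222 = 2·123 = 246 ⇒ a = 8.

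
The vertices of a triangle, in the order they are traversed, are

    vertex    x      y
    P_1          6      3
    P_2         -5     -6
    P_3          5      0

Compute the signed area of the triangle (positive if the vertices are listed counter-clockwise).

Apply Gauss's area formula: 2A = Σ (x_i·y_{i+1} − x_{i+1}·y_i), indices taken mod 3.
Cross-terms: -21, 30, 15  ⇒  Σ = 24
Signed area = Σ/2 = 12 (positive ⇒ counter-clockwise traversal).

12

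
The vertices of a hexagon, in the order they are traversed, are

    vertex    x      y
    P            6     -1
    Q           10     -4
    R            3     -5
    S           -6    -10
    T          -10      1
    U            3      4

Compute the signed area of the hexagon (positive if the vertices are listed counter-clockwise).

-144

Cross-terms: -14, -38, -60, -106, -43, -27  ⇒  Σ = -288
Signed area = Σ/2 = -144 (negative ⇒ clockwise traversal).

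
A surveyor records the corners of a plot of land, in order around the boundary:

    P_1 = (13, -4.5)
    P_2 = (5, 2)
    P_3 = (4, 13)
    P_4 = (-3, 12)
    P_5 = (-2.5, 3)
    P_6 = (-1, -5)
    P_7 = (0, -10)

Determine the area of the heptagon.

P_1→P_2: (13)(2) − (5)(-4.5) = 48.5
P_2→P_3: (5)(13) − (4)(2) = 57
P_3→P_4: (4)(12) − (-3)(13) = 87
P_4→P_5: (-3)(3) − (-2.5)(12) = 21
P_5→P_6: (-2.5)(-5) − (-1)(3) = 15.5
P_6→P_7: (-1)(-10) − (0)(-5) = 10
P_7→P_1: (0)(-4.5) − (13)(-10) = 130
Σ = 369
Area = |Σ|/2 = 184.5.

184.5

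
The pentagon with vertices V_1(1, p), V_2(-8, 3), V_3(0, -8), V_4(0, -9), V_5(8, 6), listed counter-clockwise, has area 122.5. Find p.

7

The doubled signed area Σ (x_i y_{i+1} − x_{i+1} y_i) is linear in p.
With p=0 it equals 133; the coefficient of p is 16 (from the two edges through V_1).
So 16·p + 133 = 2·122.5 = 245 ⇒ p = 7.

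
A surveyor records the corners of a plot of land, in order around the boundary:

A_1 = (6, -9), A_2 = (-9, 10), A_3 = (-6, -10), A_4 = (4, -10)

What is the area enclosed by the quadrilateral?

126.5

Σ = (-21) + (150) + (100) + (24) = 253
Area = |Σ|/2 = 126.5.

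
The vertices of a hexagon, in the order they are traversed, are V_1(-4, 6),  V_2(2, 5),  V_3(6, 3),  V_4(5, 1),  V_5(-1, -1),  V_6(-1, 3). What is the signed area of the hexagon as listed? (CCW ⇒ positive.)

Apply the shoelace (surveyor's) formula: 2A = Σ (x_i·y_{i+1} − x_{i+1}·y_i), indices taken mod 6.
Σ = (-32) + (-24) + (-9) + (-4) + (-4) + (6) = -67
Signed area = Σ/2 = -33.5 (negative ⇒ clockwise traversal).

-33.5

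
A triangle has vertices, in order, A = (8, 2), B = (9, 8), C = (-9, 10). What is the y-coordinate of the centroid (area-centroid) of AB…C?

20/3

Apply the surveyor's formula. First the cross-terms c_i = x_i·y_{i+1} − x_{i+1}·y_i:
  46, 162, -98  ⇒  2A = 110, A = 55.
Then Σ (y_i + y_{i+1})·c_i = 2200, so ȳ = 2200 / (6·55) = 20/3.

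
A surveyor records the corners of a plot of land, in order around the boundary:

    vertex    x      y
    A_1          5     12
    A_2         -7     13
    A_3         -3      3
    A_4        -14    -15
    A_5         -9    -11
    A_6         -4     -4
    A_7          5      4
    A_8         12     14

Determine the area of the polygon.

Cross-terms: 149, 18, 87, 19, -8, 4, 22, 74  ⇒  Σ = 365
Area = |Σ|/2 = 182.5.

182.5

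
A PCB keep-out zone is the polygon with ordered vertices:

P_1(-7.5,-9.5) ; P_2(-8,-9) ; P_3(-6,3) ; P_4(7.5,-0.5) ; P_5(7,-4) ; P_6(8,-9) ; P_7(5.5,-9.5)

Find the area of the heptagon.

Apply the shoelace (surveyor's) formula: 2A = Σ (x_i·y_{i+1} − x_{i+1}·y_i), indices taken mod 7.
P_1→P_2: (-7.5)(-9) − (-8)(-9.5) = -8.5
P_2→P_3: (-8)(3) − (-6)(-9) = -78
P_3→P_4: (-6)(-0.5) − (7.5)(3) = -19.5
P_4→P_5: (7.5)(-4) − (7)(-0.5) = -26.5
P_5→P_6: (7)(-9) − (8)(-4) = -31
P_6→P_7: (8)(-9.5) − (5.5)(-9) = -26.5
P_7→P_1: (5.5)(-9.5) − (-7.5)(-9.5) = -123.5
Σ = -313.5
Area = |Σ|/2 = 156.75.

156.75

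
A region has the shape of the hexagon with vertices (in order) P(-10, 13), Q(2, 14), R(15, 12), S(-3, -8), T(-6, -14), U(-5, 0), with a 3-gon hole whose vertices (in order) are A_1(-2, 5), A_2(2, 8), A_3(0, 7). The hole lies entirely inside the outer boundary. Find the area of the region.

287.5

Outer boundary:
Apply the shoelace (surveyor's) formula: 2A = Σ (x_i·y_{i+1} − x_{i+1}·y_i), indices taken mod 6.
Σ = (-166) + (-186) + (-84) + (-6) + (-70) + (-65) = -577
Area = |Σ|/2 = 288.5.
Hole:
Cross-terms: -26, 14, 14  ⇒  Σ = 2
Area = |Σ|/2 = 1.
Net area = 288.5 − 1 = 287.5.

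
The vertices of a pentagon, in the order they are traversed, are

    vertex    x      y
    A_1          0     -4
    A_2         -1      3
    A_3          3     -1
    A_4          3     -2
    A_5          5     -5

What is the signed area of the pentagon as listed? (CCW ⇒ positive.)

Apply the surveyor's formula: 2A = Σ (x_i·y_{i+1} − x_{i+1}·y_i), indices taken mod 5.
Σ = (-4) + (-8) + (-3) + (-5) + (-20) = -40
Signed area = Σ/2 = -20 (negative ⇒ clockwise traversal).

-20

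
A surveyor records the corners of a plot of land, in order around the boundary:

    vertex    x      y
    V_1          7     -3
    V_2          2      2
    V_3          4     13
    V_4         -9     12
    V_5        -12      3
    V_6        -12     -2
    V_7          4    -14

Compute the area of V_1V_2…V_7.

321

Cross-terms: 20, 18, 165, 117, 60, 176, 86  ⇒  Σ = 642
Area = |Σ|/2 = 321.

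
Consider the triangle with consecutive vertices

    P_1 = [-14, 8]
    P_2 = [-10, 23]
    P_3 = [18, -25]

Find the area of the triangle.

Cross-terms: -242, -164, -206  ⇒  Σ = -612
Area = |Σ|/2 = 306.

306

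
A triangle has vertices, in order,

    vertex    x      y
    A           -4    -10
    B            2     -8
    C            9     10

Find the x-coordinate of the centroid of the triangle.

Apply Gauss's area formula. First the cross-terms c_i = x_i·y_{i+1} − x_{i+1}·y_i:
  52, 92, -50  ⇒  2A = 94, A = 47.
Then Σ (x_i + x_{i+1})·c_i = 658, so x̄ = 658 / (6·47) = 7/3.

7/3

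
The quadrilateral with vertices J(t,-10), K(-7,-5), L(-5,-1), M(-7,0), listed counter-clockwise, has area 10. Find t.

The doubled signed area Σ (x_i y_{i+1} − x_{i+1} y_i) is linear in t.
With t=0 it equals -25; the coefficient of t is -5 (from the two edges through J).
So -5·t + -25 = 2·10 = 20 ⇒ t = -9.

-9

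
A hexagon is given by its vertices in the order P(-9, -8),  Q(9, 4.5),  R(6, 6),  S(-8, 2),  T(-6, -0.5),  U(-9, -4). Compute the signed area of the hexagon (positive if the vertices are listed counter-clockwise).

Apply Gauss's area formula: 2A = Σ (x_i·y_{i+1} − x_{i+1}·y_i), indices taken mod 6.
P→Q: (-9)(4.5) − (9)(-8) = 31.5
Q→R: (9)(6) − (6)(4.5) = 27
R→S: (6)(2) − (-8)(6) = 60
S→T: (-8)(-0.5) − (-6)(2) = 16
T→U: (-6)(-4) − (-9)(-0.5) = 19.5
U→P: (-9)(-8) − (-9)(-4) = 36
Σ = 190
Signed area = Σ/2 = 95 (positive ⇒ counter-clockwise traversal).

95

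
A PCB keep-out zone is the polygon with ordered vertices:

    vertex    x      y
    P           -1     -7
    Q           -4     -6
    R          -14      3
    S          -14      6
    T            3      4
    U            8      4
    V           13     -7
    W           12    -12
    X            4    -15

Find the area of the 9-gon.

P→Q: (-1)(-6) − (-4)(-7) = -22
Q→R: (-4)(3) − (-14)(-6) = -96
R→S: (-14)(6) − (-14)(3) = -42
S→T: (-14)(4) − (3)(6) = -74
T→U: (3)(4) − (8)(4) = -20
U→V: (8)(-7) − (13)(4) = -108
V→W: (13)(-12) − (12)(-7) = -72
W→X: (12)(-15) − (4)(-12) = -132
X→P: (4)(-7) − (-1)(-15) = -43
Σ = -609
Area = |Σ|/2 = 304.5.

304.5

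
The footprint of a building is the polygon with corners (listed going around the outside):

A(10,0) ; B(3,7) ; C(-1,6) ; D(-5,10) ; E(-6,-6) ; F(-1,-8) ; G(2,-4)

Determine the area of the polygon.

Apply Gauss's area formula: 2A = Σ (x_i·y_{i+1} − x_{i+1}·y_i), indices taken mod 7.
Σ = (70) + (25) + (20) + (90) + (42) + (20) + (40) = 307
Area = |Σ|/2 = 153.5.

153.5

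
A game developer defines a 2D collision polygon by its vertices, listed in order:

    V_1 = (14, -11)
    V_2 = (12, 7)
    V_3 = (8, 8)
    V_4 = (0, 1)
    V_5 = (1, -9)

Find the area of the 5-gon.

196

Apply the surveyor's formula: 2A = Σ (x_i·y_{i+1} − x_{i+1}·y_i), indices taken mod 5.
Cross-terms: 230, 40, 8, -1, 115  ⇒  Σ = 392
Area = |Σ|/2 = 196.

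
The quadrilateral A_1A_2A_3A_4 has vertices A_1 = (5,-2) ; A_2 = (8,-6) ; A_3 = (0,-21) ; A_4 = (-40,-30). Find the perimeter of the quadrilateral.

|A_1A_2| = √((3)² + (-4)²) = √25 = 5
|A_2A_3| = √((-8)² + (-15)²) = √289 = 17
|A_3A_4| = √((-40)² + (-9)²) = √1681 = 41
|A_4A_1| = √((45)² + (28)²) = √2809 = 53
Perimeter = 5 + 17 + 41 + 53 = 116.

116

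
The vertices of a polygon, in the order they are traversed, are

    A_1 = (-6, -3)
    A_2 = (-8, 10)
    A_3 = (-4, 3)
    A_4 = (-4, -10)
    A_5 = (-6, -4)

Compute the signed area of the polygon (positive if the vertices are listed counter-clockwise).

-33

Σ = (-84) + (16) + (52) + (-44) + (-6) = -66
Signed area = Σ/2 = -33 (negative ⇒ clockwise traversal).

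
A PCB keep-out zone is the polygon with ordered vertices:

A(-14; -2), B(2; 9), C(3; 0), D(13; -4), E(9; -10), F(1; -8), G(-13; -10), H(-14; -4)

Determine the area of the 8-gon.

Apply the shoelace (surveyor's) formula: 2A = Σ (x_i·y_{i+1} − x_{i+1}·y_i), indices taken mod 8.
Cross-terms: -122, -27, -12, -94, -62, -114, -88, -28  ⇒  Σ = -547
Area = |Σ|/2 = 273.5.

273.5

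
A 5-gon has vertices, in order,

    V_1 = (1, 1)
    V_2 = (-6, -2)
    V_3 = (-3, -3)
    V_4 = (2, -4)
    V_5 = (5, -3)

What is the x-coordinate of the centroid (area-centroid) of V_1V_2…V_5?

0

Apply the surveyor's formula. First the cross-terms c_i = x_i·y_{i+1} − x_{i+1}·y_i:
  4, 12, 18, 14, 8  ⇒  2A = 56, A = 28.
Then Σ (x_i + x_{i+1})·c_i = 0, so x̄ = 0 / (6·28) = 0.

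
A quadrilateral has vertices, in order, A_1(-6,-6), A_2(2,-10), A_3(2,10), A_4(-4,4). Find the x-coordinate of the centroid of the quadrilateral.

Apply the shoelace formula. First the cross-terms c_i = x_i·y_{i+1} − x_{i+1}·y_i:
  72, 40, 48, 48  ⇒  2A = 208, A = 104.
Then Σ (x_i + x_{i+1})·c_i = -704, so x̄ = -704 / (6·104) = -44/39.

-44/39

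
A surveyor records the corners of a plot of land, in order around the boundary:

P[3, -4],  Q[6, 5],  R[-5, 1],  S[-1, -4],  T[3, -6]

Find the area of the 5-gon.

Apply the shoelace (surveyor's) formula: 2A = Σ (x_i·y_{i+1} − x_{i+1}·y_i), indices taken mod 5.
Cross-terms: 39, 31, 21, 18, 6  ⇒  Σ = 115
Area = |Σ|/2 = 57.5.

57.5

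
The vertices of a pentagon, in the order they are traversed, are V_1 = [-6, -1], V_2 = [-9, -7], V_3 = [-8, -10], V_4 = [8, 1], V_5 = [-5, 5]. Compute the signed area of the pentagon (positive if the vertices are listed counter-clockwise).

109.5

Apply the surveyor's formula: 2A = Σ (x_i·y_{i+1} − x_{i+1}·y_i), indices taken mod 5.
Cross-terms: 33, 34, 72, 45, 35  ⇒  Σ = 219
Signed area = Σ/2 = 109.5 (positive ⇒ counter-clockwise traversal).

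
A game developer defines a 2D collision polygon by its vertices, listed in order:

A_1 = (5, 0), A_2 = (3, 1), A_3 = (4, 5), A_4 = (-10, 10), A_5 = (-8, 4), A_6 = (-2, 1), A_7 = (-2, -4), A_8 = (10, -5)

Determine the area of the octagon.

Apply Gauss's area formula: 2A = Σ (x_i·y_{i+1} − x_{i+1}·y_i), indices taken mod 8.
Σ = (5) + (11) + (90) + (40) + (0) + (10) + (50) + (25) = 231
Area = |Σ|/2 = 115.5.

115.5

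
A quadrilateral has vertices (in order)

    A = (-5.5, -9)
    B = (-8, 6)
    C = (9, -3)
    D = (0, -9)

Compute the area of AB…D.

132.75

Σ = (-105) + (-30) + (-81) + (-49.5) = -265.5
Area = |Σ|/2 = 132.75.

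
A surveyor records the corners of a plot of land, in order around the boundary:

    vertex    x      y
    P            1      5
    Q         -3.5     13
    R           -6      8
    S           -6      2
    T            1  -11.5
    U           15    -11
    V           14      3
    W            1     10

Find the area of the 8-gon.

Apply the surveyor's formula: 2A = Σ (x_i·y_{i+1} − x_{i+1}·y_i), indices taken mod 8.
P→Q: (1)(13) − (-3.5)(5) = 30.5
Q→R: (-3.5)(8) − (-6)(13) = 50
R→S: (-6)(2) − (-6)(8) = 36
S→T: (-6)(-11.5) − (1)(2) = 67
T→U: (1)(-11) − (15)(-11.5) = 161.5
U→V: (15)(3) − (14)(-11) = 199
V→W: (14)(10) − (1)(3) = 137
W→P: (1)(5) − (1)(10) = -5
Σ = 676
Area = |Σ|/2 = 338.

338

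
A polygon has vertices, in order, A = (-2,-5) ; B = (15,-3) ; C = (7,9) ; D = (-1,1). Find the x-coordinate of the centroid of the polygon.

76/13

Apply the shoelace (surveyor's) formula. First the cross-terms c_i = x_i·y_{i+1} − x_{i+1}·y_i:
  81, 156, 16, 7  ⇒  2A = 260, A = 130.
Then Σ (x_i + x_{i+1})·c_i = 4560, so x̄ = 4560 / (6·130) = 76/13.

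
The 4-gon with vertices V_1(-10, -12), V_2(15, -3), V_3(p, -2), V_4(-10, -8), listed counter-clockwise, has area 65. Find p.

14

The doubled signed area Σ (x_i y_{i+1} − x_{i+1} y_i) is linear in p.
With p=0 it equals 200; the coefficient of p is -5 (from the two edges through V_3).
So -5·p + 200 = 2·65 = 130 ⇒ p = 14.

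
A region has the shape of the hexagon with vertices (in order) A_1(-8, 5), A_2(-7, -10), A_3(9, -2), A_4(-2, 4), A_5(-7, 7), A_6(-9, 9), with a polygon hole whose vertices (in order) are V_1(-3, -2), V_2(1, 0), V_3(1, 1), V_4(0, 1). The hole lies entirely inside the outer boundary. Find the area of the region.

142.5

Outer boundary:
Apply Gauss's area formula: 2A = Σ (x_i·y_{i+1} − x_{i+1}·y_i), indices taken mod 6.
A_1→A_2: (-8)(-10) − (-7)(5) = 115
A_2→A_3: (-7)(-2) − (9)(-10) = 104
A_3→A_4: (9)(4) − (-2)(-2) = 32
A_4→A_5: (-2)(7) − (-7)(4) = 14
A_5→A_6: (-7)(9) − (-9)(7) = 0
A_6→A_1: (-9)(5) − (-8)(9) = 27
Σ = 292
Area = |Σ|/2 = 146.
Hole:
Apply Gauss's area formula: 2A = Σ (x_i·y_{i+1} − x_{i+1}·y_i), indices taken mod 4.
Σ = (2) + (1) + (1) + (3) = 7
Area = |Σ|/2 = 3.5.
Net area = 146 − 3.5 = 142.5.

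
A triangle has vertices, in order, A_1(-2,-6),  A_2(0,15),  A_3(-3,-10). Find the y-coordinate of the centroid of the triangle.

-1/3

Apply the shoelace formula. First the cross-terms c_i = x_i·y_{i+1} − x_{i+1}·y_i:
  -30, 45, -2  ⇒  2A = 13, A = 6.5.
Then Σ (y_i + y_{i+1})·c_i = -13, so ȳ = -13 / (6·6.5) = -1/3.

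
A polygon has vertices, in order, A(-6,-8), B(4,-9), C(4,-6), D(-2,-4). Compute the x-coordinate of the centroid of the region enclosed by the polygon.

-34/93

Apply the shoelace (surveyor's) formula. First the cross-terms c_i = x_i·y_{i+1} − x_{i+1}·y_i:
  86, 12, -28, -8  ⇒  2A = 62, A = 31.
Then Σ (x_i + x_{i+1})·c_i = -68, so x̄ = -68 / (6·31) = -34/93.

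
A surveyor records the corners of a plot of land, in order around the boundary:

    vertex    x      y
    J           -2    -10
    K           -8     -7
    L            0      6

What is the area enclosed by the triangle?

Σ = (-66) + (-48) + (12) = -102
Area = |Σ|/2 = 51.

51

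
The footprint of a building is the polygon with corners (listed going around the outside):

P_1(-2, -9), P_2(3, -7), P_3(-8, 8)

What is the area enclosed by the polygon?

Apply the shoelace formula: 2A = Σ (x_i·y_{i+1} − x_{i+1}·y_i), indices taken mod 3.
Cross-terms: 41, -32, 88  ⇒  Σ = 97
Area = |Σ|/2 = 48.5.

48.5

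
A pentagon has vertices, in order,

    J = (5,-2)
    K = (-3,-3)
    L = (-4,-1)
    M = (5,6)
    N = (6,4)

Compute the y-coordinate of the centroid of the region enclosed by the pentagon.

Apply Gauss's area formula. First the cross-terms c_i = x_i·y_{i+1} − x_{i+1}·y_i:
  -21, -9, -19, -16, -32  ⇒  2A = -97, A = -48.5.
Then Σ (y_i + y_{i+1})·c_i = -178, so ȳ = -178 / (6·(-48.5)) = 178/291.

178/291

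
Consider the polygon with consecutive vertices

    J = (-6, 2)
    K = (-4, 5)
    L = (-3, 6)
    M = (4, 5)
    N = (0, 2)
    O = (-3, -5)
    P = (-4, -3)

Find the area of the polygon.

Apply the shoelace (surveyor's) formula: 2A = Σ (x_i·y_{i+1} − x_{i+1}·y_i), indices taken mod 7.
Σ = (-22) + (-9) + (-39) + (8) + (6) + (-11) + (-26) = -93
Area = |Σ|/2 = 46.5.

46.5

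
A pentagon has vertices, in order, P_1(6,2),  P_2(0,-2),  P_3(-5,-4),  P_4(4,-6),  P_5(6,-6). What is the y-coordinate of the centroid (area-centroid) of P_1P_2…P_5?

-184/63

Apply the surveyor's formula. First the cross-terms c_i = x_i·y_{i+1} − x_{i+1}·y_i:
  -12, -10, 46, 12, 48  ⇒  2A = 84, A = 42.
Then Σ (y_i + y_{i+1})·c_i = -736, so ȳ = -736 / (6·42) = -184/63.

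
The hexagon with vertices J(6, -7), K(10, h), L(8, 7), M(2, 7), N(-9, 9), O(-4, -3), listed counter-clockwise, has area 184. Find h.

2

Write out the shoelace sum; only the two edges meeting at K involve h:
2·Area = [(6·h − 10·(-7)) + (10·7 − 8·h)] + 232
       = -2·h + 372 = 368
⇒ h = 2.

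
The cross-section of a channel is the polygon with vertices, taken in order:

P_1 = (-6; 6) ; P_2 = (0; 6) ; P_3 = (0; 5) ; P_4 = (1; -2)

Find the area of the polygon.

Σ = (-36) + (0) + (-5) + (-6) = -47
Area = |Σ|/2 = 23.5.

23.5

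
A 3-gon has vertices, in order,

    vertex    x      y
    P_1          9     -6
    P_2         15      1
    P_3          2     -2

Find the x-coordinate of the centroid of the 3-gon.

Apply the shoelace formula. First the cross-terms c_i = x_i·y_{i+1} − x_{i+1}·y_i:
  99, -32, 6  ⇒  2A = 73, A = 36.5.
Then Σ (x_i + x_{i+1})·c_i = 1898, so x̄ = 1898 / (6·36.5) = 26/3.

26/3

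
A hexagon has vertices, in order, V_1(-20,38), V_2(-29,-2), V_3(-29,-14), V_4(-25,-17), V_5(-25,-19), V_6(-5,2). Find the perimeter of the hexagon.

|V_1V_2| = √((-9)² + (-40)²) = √1681 = 41
|V_2V_3| = √((0)² + (-12)²) = √144 = 12
|V_3V_4| = √((4)² + (-3)²) = √25 = 5
|V_4V_5| = √((0)² + (-2)²) = √4 = 2
|V_5V_6| = √((20)² + (21)²) = √841 = 29
|V_6V_1| = √((-15)² + (36)²) = √1521 = 39
Perimeter = 41 + 12 + 5 + 2 + 29 + 39 = 128.

128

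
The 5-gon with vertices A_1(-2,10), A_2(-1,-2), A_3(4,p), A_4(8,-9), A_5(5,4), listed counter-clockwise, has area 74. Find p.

Write out the shoelace sum; only the two edges meeting at A_3 involve p:
2·Area = [((-1)·p − 4·(-2)) + (4·(-9) − 8·p)] + 149
       = -9·p + 121 = 148
⇒ p = -3.

-3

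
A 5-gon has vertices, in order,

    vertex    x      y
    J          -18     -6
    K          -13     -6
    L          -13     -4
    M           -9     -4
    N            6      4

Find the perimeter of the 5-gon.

54

|JK| = √((5)² + (0)²) = √25 = 5
|KL| = √((0)² + (2)²) = √4 = 2
|LM| = √((4)² + (0)²) = √16 = 4
|MN| = √((15)² + (8)²) = √289 = 17
|NJ| = √((-24)² + (-10)²) = √676 = 26
Perimeter = 5 + 2 + 4 + 17 + 26 = 54.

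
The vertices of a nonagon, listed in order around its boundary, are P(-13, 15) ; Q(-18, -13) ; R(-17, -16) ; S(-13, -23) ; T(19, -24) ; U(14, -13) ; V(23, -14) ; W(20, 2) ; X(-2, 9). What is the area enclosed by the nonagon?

Apply Gauss's area formula: 2A = Σ (x_i·y_{i+1} − x_{i+1}·y_i), indices taken mod 9.
Σ = (439) + (67) + (183) + (749) + (89) + (103) + (326) + (184) + (87) = 2227
Area = |Σ|/2 = 1113.5.

1113.5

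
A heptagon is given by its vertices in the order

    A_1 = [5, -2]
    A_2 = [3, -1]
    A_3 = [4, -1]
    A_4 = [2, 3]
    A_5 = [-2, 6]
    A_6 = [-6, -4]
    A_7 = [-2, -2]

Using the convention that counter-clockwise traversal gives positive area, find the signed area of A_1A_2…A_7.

Apply the shoelace (surveyor's) formula: 2A = Σ (x_i·y_{i+1} − x_{i+1}·y_i), indices taken mod 7.
Σ = (1) + (1) + (14) + (18) + (44) + (4) + (14) = 96
Signed area = Σ/2 = 48 (positive ⇒ counter-clockwise traversal).

48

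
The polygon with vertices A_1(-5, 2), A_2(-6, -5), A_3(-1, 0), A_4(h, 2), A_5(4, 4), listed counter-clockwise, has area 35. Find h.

The doubled signed area Σ (x_i y_{i+1} − x_{i+1} y_i) is linear in h.
With h=0 it equals 50; the coefficient of h is 4 (from the two edges through A_4).
So 4·h + 50 = 2·35 = 70 ⇒ h = 5.

5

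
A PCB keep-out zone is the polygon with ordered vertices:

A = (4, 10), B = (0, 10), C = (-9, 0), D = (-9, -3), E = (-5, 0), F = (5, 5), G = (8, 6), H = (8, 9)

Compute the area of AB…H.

87.5

Apply the shoelace (surveyor's) formula: 2A = Σ (x_i·y_{i+1} − x_{i+1}·y_i), indices taken mod 8.
Σ = (40) + (90) + (27) + (-15) + (-25) + (-10) + (24) + (44) = 175
Area = |Σ|/2 = 87.5.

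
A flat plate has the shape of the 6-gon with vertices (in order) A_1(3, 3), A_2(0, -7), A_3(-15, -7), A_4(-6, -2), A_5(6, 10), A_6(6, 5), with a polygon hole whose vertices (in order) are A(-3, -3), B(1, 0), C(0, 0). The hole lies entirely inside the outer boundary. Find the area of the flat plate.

105

Outer boundary:
Apply the surveyor's formula: 2A = Σ (x_i·y_{i+1} − x_{i+1}·y_i), indices taken mod 6.
Cross-terms: -21, -105, -12, -48, -30, 3  ⇒  Σ = -213
Area = |Σ|/2 = 106.5.
Hole:
Σ = (3) + (0) + (0) = 3
Area = |Σ|/2 = 1.5.
Net area = 106.5 − 1.5 = 105.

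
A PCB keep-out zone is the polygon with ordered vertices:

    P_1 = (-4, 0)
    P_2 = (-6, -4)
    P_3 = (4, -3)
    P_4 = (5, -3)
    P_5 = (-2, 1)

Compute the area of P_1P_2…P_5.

Σ = (16) + (34) + (3) + (-1) + (4) = 56
Area = |Σ|/2 = 28.

28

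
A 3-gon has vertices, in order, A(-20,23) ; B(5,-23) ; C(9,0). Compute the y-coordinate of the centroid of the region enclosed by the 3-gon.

Apply Gauss's area formula. First the cross-terms c_i = x_i·y_{i+1} − x_{i+1}·y_i:
  345, 207, 207  ⇒  2A = 759, A = 379.5.
Then Σ (y_i + y_{i+1})·c_i = 0, so ȳ = 0 / (6·379.5) = 0.

0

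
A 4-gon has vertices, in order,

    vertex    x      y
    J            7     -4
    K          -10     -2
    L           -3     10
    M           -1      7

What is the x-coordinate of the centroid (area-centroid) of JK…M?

-73/36

Apply the shoelace (surveyor's) formula. First the cross-terms c_i = x_i·y_{i+1} − x_{i+1}·y_i:
  -54, -106, -11, -45  ⇒  2A = -216, A = -108.
Then Σ (x_i + x_{i+1})·c_i = 1314, so x̄ = 1314 / (6·(-108)) = -73/36.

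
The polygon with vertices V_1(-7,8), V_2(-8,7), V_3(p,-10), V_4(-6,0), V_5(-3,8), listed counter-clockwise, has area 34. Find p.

The doubled signed area Σ (x_i y_{i+1} − x_{i+1} y_i) is linear in p.
With p=0 it equals 19; the coefficient of p is -7 (from the two edges through V_3).
So -7·p + 19 = 2·34 = 68 ⇒ p = -7.

-7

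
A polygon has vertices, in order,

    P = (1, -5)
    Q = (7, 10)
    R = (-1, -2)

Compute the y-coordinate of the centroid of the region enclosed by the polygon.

1

Apply the shoelace formula. First the cross-terms c_i = x_i·y_{i+1} − x_{i+1}·y_i:
  45, -4, 7  ⇒  2A = 48, A = 24.
Then Σ (y_i + y_{i+1})·c_i = 144, so ȳ = 144 / (6·24) = 1.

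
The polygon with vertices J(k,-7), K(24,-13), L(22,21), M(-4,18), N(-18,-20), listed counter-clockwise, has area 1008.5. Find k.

The doubled signed area Σ (x_i y_{i+1} − x_{i+1} y_i) is linear in k.
With k=0 it equals 1968; the coefficient of k is 7 (from the two edges through J).
So 7·k + 1968 = 2·1008.5 = 2017 ⇒ k = 7.

7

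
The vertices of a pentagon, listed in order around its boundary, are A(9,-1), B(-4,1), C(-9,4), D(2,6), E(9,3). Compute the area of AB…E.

Apply the surveyor's formula: 2A = Σ (x_i·y_{i+1} − x_{i+1}·y_i), indices taken mod 5.
A→B: (9)(1) − (-4)(-1) = 5
B→C: (-4)(4) − (-9)(1) = -7
C→D: (-9)(6) − (2)(4) = -62
D→E: (2)(3) − (9)(6) = -48
E→A: (9)(-1) − (9)(3) = -36
Σ = -148
Area = |Σ|/2 = 74.

74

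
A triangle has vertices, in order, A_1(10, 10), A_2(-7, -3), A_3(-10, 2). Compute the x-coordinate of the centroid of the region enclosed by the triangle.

Apply the shoelace formula. First the cross-terms c_i = x_i·y_{i+1} − x_{i+1}·y_i:
  40, -44, -120  ⇒  2A = -124, A = -62.
Then Σ (x_i + x_{i+1})·c_i = 868, so x̄ = 868 / (6·(-62)) = -7/3.

-7/3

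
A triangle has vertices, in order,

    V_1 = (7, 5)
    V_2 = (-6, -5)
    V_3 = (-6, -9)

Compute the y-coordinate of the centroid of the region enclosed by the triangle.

Apply the surveyor's formula. First the cross-terms c_i = x_i·y_{i+1} − x_{i+1}·y_i:
  -5, 24, 33  ⇒  2A = 52, A = 26.
Then Σ (y_i + y_{i+1})·c_i = -468, so ȳ = -468 / (6·26) = -3.

-3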